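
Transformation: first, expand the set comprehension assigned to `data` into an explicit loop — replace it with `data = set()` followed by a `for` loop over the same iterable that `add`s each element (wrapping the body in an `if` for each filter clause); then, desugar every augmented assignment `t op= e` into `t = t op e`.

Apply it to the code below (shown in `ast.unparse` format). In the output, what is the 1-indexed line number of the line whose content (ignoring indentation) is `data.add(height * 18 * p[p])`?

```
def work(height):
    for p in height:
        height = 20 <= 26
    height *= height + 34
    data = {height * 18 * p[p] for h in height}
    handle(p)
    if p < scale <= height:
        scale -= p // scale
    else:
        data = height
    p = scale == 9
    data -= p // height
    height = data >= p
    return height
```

Transformed code:
def work(height):
    for p in height:
        height = 20 <= 26
    height = height * (height + 34)
    data = set()
    for h in height:
        data.add(height * 18 * p[p])
    handle(p)
    if p < scale <= height:
        scale = scale - p // scale
    else:
        data = height
    p = scale == 9
    data = data - p // height
    height = data >= p
    return height

7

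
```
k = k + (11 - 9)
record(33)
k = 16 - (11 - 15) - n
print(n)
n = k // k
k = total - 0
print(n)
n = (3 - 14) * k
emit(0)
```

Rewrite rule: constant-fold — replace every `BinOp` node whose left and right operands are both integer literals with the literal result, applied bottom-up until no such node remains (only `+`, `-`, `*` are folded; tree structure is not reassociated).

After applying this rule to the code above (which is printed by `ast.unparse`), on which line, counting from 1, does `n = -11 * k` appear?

8

Transformed code:
k = k + 2
record(33)
k = 20 - n
print(n)
n = k // k
k = total - 0
print(n)
n = -11 * k
emit(0)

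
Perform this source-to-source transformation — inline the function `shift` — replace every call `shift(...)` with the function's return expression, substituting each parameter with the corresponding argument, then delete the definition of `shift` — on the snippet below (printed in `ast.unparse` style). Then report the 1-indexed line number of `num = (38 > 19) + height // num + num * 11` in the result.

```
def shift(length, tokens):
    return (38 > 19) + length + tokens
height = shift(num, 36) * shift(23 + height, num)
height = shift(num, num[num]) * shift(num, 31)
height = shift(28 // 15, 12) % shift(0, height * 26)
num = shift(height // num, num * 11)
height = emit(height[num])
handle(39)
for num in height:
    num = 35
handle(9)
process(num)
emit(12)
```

Transformed code:
height = ((38 > 19) + num + 36) * ((38 > 19) + (23 + height) + num)
height = ((38 > 19) + num + num[num]) * ((38 > 19) + num + 31)
height = ((38 > 19) + 28 // 15 + 12) % ((38 > 19) + 0 + height * 26)
num = (38 > 19) + height // num + num * 11
height = emit(height[num])
handle(39)
for num in height:
    num = 35
handle(9)
process(num)
emit(12)

4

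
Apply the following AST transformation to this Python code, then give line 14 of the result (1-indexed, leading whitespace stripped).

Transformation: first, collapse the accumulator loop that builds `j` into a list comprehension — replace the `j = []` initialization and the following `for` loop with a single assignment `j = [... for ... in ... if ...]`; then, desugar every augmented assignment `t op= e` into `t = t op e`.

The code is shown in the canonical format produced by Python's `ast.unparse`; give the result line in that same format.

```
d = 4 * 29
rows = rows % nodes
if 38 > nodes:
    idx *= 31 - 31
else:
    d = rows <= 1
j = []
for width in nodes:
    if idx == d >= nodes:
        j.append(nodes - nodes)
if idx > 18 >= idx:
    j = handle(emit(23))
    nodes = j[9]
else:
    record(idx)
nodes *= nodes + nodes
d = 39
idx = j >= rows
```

Transformed code:
d = 4 * 29
rows = rows % nodes
if 38 > nodes:
    idx = idx * (31 - 31)
else:
    d = rows <= 1
j = [nodes - nodes for width in nodes if idx == d >= nodes]
if idx > 18 >= idx:
    j = handle(emit(23))
    nodes = j[9]
else:
    record(idx)
nodes = nodes * (nodes + nodes)
d = 39
idx = j >= rows

d = 39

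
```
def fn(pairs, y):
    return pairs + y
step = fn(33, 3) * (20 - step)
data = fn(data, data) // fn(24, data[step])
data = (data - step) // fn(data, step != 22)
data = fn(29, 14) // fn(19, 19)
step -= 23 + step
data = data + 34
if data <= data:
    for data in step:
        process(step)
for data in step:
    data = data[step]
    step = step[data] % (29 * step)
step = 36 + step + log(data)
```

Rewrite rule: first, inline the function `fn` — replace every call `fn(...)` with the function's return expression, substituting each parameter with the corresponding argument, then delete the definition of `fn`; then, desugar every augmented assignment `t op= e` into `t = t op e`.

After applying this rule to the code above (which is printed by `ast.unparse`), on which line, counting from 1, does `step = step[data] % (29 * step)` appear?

12

Transformed code:
step = (33 + 3) * (20 - step)
data = (data + data) // (24 + data[step])
data = (data - step) // (data + (step != 22))
data = (29 + 14) // (19 + 19)
step = step - (23 + step)
data = data + 34
if data <= data:
    for data in step:
        process(step)
for data in step:
    data = data[step]
    step = step[data] % (29 * step)
step = 36 + step + log(data)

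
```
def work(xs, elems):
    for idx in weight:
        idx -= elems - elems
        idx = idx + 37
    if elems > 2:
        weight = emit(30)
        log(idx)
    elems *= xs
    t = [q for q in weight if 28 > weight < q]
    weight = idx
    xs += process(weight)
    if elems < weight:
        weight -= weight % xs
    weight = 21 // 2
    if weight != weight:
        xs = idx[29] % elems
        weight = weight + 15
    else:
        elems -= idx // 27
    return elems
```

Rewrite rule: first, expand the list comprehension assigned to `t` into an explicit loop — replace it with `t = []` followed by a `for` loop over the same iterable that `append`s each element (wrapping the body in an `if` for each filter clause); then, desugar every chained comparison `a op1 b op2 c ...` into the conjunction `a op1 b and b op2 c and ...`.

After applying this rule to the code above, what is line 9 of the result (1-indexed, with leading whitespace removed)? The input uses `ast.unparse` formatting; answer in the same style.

t = []

Transformed code:
def work(xs, elems):
    for idx in weight:
        idx -= elems - elems
        idx = idx + 37
    if elems > 2:
        weight = emit(30)
        log(idx)
    elems *= xs
    t = []
    for q in weight:
        if 28 > weight and weight < q:
            t.append(q)
    weight = idx
    xs += process(weight)
    if elems < weight:
        weight -= weight % xs
    weight = 21 // 2
    if weight != weight:
        xs = idx[29] % elems
        weight = weight + 15
    else:
        elems -= idx // 27
    return elems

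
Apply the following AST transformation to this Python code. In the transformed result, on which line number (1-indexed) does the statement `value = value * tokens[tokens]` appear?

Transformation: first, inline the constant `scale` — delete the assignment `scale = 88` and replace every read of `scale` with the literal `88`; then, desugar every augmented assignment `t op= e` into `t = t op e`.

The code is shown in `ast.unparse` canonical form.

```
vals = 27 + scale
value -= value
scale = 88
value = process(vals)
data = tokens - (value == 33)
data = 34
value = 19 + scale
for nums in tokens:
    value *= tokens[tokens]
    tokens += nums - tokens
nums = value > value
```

8

Transformed code:
vals = 27 + 88
value = value - value
value = process(vals)
data = tokens - (value == 33)
data = 34
value = 19 + 88
for nums in tokens:
    value = value * tokens[tokens]
    tokens = tokens + (nums - tokens)
nums = value > value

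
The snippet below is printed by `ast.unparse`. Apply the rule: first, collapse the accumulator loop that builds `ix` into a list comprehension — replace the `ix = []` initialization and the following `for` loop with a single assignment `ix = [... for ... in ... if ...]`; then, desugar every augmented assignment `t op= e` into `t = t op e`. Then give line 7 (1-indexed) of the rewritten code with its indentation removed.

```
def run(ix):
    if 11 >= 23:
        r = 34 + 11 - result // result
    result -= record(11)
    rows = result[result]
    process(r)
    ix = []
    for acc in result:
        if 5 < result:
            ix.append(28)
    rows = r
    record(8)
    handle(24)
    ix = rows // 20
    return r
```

ix = [28 for acc in result if 5 < result]

Transformed code:
def run(ix):
    if 11 >= 23:
        r = 34 + 11 - result // result
    result = result - record(11)
    rows = result[result]
    process(r)
    ix = [28 for acc in result if 5 < result]
    rows = r
    record(8)
    handle(24)
    ix = rows // 20
    return r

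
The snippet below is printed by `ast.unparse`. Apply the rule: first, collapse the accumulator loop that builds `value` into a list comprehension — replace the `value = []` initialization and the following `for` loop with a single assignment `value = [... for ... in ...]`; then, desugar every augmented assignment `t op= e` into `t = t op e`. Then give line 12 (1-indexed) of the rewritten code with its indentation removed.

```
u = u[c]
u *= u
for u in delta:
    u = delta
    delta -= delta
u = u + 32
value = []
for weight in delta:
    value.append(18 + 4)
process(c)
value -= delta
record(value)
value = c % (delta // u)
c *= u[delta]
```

c = c * u[delta]

Transformed code:
u = u[c]
u = u * u
for u in delta:
    u = delta
    delta = delta - delta
u = u + 32
value = [18 + 4 for weight in delta]
process(c)
value = value - delta
record(value)
value = c % (delta // u)
c = c * u[delta]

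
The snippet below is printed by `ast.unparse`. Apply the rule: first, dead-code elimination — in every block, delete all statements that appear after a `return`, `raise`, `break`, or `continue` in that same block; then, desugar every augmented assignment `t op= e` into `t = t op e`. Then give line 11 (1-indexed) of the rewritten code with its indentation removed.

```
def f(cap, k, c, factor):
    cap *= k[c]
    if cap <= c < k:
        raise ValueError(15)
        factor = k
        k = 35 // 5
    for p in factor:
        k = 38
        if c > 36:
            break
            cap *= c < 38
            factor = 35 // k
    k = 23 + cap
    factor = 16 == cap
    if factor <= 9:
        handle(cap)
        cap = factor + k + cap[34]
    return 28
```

Transformed code:
def f(cap, k, c, factor):
    cap = cap * k[c]
    if cap <= c < k:
        raise ValueError(15)
    for p in factor:
        k = 38
        if c > 36:
            break
    k = 23 + cap
    factor = 16 == cap
    if factor <= 9:
        handle(cap)
        cap = factor + k + cap[34]
    return 28

if factor <= 9:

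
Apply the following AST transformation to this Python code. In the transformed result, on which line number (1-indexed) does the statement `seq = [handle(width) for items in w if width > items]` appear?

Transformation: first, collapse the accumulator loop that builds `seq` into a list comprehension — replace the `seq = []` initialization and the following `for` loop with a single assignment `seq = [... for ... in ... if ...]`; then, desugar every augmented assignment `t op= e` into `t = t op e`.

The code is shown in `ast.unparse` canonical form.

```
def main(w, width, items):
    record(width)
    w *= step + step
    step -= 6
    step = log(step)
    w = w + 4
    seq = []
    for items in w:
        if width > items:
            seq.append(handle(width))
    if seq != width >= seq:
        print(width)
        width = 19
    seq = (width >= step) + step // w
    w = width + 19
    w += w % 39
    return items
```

7

Transformed code:
def main(w, width, items):
    record(width)
    w = w * (step + step)
    step = step - 6
    step = log(step)
    w = w + 4
    seq = [handle(width) for items in w if width > items]
    if seq != width >= seq:
        print(width)
        width = 19
    seq = (width >= step) + step // w
    w = width + 19
    w = w + w % 39
    return items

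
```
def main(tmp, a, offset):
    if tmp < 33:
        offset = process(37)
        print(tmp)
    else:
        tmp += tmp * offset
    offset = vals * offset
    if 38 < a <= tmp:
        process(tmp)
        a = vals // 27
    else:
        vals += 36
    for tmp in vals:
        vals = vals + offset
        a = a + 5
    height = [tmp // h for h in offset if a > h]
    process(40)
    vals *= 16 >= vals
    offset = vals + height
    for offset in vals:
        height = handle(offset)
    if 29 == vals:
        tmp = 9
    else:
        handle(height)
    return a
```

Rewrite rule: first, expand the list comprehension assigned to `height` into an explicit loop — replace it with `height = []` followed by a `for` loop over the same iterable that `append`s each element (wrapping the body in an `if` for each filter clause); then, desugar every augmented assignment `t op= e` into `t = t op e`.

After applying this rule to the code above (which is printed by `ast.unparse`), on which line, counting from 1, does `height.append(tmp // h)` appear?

Transformed code:
def main(tmp, a, offset):
    if tmp < 33:
        offset = process(37)
        print(tmp)
    else:
        tmp = tmp + tmp * offset
    offset = vals * offset
    if 38 < a <= tmp:
        process(tmp)
        a = vals // 27
    else:
        vals = vals + 36
    for tmp in vals:
        vals = vals + offset
        a = a + 5
    height = []
    for h in offset:
        if a > h:
            height.append(tmp // h)
    process(40)
    vals = vals * (16 >= vals)
    offset = vals + height
    for offset in vals:
        height = handle(offset)
    if 29 == vals:
        tmp = 9
    else:
        handle(height)
    return a

19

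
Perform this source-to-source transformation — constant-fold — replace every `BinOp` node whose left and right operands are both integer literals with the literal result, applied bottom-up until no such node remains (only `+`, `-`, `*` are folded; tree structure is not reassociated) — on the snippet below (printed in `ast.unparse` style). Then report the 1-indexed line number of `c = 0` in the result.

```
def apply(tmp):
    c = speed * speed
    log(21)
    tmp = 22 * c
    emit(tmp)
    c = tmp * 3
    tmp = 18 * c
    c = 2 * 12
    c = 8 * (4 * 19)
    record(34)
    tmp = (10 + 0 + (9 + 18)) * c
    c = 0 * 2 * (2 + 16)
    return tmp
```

12

Transformed code:
def apply(tmp):
    c = speed * speed
    log(21)
    tmp = 22 * c
    emit(tmp)
    c = tmp * 3
    tmp = 18 * c
    c = 24
    c = 608
    record(34)
    tmp = 37 * c
    c = 0
    return tmp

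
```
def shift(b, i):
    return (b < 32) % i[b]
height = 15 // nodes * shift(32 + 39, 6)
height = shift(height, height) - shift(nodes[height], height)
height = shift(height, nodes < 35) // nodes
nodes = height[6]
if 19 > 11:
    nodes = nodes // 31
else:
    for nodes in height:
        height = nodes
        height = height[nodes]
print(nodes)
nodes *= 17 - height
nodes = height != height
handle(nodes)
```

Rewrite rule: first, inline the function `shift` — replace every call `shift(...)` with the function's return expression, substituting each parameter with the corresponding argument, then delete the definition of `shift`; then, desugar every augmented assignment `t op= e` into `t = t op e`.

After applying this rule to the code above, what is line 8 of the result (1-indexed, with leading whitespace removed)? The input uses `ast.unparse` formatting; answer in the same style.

for nodes in height:

Transformed code:
height = 15 // nodes * ((32 + 39 < 32) % 6[32 + 39])
height = (height < 32) % height[height] - (nodes[height] < 32) % height[nodes[height]]
height = (height < 32) % (nodes < 35)[height] // nodes
nodes = height[6]
if 19 > 11:
    nodes = nodes // 31
else:
    for nodes in height:
        height = nodes
        height = height[nodes]
print(nodes)
nodes = nodes * (17 - height)
nodes = height != height
handle(nodes)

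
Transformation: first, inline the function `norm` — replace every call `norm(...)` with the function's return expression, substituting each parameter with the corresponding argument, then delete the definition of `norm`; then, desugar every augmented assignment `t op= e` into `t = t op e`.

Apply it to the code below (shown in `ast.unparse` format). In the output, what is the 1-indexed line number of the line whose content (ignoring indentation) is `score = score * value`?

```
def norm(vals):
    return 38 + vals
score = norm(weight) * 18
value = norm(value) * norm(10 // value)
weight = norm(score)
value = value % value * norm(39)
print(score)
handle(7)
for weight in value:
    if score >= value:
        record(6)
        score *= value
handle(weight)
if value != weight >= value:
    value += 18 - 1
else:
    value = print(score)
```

Transformed code:
score = (38 + weight) * 18
value = (38 + value) * (38 + 10 // value)
weight = 38 + score
value = value % value * (38 + 39)
print(score)
handle(7)
for weight in value:
    if score >= value:
        record(6)
        score = score * value
handle(weight)
if value != weight >= value:
    value = value + (18 - 1)
else:
    value = print(score)

10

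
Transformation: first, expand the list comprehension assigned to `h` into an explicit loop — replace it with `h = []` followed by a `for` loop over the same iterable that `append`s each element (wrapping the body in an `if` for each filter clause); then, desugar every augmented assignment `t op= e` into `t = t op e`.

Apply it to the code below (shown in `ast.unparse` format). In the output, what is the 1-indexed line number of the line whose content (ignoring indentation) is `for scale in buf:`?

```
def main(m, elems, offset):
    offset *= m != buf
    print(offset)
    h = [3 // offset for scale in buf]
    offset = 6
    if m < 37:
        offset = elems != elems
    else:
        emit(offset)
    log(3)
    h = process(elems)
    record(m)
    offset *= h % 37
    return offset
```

Transformed code:
def main(m, elems, offset):
    offset = offset * (m != buf)
    print(offset)
    h = []
    for scale in buf:
        h.append(3 // offset)
    offset = 6
    if m < 37:
        offset = elems != elems
    else:
        emit(offset)
    log(3)
    h = process(elems)
    record(m)
    offset = offset * (h % 37)
    return offset

5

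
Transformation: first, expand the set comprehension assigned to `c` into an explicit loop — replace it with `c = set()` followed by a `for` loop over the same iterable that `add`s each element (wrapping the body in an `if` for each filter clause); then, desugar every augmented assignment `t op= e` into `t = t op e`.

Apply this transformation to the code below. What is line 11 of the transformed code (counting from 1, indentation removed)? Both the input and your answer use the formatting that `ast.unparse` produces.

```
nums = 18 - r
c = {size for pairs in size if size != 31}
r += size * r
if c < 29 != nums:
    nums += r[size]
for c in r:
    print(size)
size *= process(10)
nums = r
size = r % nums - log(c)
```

size = size * process(10)

Transformed code:
nums = 18 - r
c = set()
for pairs in size:
    if size != 31:
        c.add(size)
r = r + size * r
if c < 29 != nums:
    nums = nums + r[size]
for c in r:
    print(size)
size = size * process(10)
nums = r
size = r % nums - log(c)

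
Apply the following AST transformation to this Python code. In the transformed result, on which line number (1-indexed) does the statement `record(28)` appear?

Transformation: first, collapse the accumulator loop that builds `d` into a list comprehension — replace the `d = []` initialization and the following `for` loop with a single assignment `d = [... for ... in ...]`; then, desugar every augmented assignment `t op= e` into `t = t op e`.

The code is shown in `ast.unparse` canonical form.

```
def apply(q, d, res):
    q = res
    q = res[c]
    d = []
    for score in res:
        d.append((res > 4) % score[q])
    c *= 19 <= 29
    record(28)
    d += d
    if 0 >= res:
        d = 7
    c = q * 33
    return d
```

6

Transformed code:
def apply(q, d, res):
    q = res
    q = res[c]
    d = [(res > 4) % score[q] for score in res]
    c = c * (19 <= 29)
    record(28)
    d = d + d
    if 0 >= res:
        d = 7
    c = q * 33
    return d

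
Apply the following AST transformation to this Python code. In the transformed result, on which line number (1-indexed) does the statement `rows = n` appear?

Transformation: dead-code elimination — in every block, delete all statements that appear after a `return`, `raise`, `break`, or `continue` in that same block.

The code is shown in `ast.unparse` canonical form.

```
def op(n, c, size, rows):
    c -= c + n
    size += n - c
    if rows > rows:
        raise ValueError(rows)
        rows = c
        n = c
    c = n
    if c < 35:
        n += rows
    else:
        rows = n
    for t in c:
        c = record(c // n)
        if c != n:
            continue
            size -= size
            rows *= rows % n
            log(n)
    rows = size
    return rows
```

10

Transformed code:
def op(n, c, size, rows):
    c -= c + n
    size += n - c
    if rows > rows:
        raise ValueError(rows)
    c = n
    if c < 35:
        n += rows
    else:
        rows = n
    for t in c:
        c = record(c // n)
        if c != n:
            continue
    rows = size
    return rows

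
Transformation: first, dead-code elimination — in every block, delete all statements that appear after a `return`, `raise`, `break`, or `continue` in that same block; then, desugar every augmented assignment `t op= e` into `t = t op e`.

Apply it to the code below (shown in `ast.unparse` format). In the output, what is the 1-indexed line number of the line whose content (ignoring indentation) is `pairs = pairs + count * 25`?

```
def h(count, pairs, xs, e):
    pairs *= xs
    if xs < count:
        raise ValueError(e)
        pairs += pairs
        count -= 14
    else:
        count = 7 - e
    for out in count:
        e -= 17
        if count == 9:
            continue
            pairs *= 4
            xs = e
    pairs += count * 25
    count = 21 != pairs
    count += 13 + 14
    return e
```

11

Transformed code:
def h(count, pairs, xs, e):
    pairs = pairs * xs
    if xs < count:
        raise ValueError(e)
    else:
        count = 7 - e
    for out in count:
        e = e - 17
        if count == 9:
            continue
    pairs = pairs + count * 25
    count = 21 != pairs
    count = count + (13 + 14)
    return e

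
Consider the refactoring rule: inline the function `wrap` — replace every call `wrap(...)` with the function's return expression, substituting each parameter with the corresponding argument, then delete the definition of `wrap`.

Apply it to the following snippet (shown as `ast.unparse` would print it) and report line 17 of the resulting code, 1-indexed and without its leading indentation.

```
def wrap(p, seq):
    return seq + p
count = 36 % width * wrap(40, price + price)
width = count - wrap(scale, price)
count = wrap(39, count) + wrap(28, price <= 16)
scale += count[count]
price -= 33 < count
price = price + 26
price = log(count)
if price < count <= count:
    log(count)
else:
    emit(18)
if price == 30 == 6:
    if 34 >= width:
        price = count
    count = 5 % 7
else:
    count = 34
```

count = 34

Transformed code:
count = 36 % width * (price + price + 40)
width = count - (price + scale)
count = count + 39 + ((price <= 16) + 28)
scale += count[count]
price -= 33 < count
price = price + 26
price = log(count)
if price < count <= count:
    log(count)
else:
    emit(18)
if price == 30 == 6:
    if 34 >= width:
        price = count
    count = 5 % 7
else:
    count = 34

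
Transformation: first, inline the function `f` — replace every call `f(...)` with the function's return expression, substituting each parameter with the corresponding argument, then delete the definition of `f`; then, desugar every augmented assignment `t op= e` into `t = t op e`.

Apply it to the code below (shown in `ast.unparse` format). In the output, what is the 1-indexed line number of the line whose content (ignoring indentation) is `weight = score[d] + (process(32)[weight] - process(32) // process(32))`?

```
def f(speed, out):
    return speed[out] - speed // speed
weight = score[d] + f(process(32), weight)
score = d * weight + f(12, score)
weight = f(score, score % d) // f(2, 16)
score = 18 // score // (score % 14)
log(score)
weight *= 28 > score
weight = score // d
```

1

Transformed code:
weight = score[d] + (process(32)[weight] - process(32) // process(32))
score = d * weight + (12[score] - 12 // 12)
weight = (score[score % d] - score // score) // (2[16] - 2 // 2)
score = 18 // score // (score % 14)
log(score)
weight = weight * (28 > score)
weight = score // d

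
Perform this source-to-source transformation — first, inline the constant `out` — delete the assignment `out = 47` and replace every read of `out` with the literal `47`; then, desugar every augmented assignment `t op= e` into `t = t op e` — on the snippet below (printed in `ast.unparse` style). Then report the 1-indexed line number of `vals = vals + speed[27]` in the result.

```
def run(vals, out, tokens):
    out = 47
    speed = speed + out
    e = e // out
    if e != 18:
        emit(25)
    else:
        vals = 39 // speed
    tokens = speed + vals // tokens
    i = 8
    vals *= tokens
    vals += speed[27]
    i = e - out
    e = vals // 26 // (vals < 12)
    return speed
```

Transformed code:
def run(vals, out, tokens):
    speed = speed + 47
    e = e // 47
    if e != 18:
        emit(25)
    else:
        vals = 39 // speed
    tokens = speed + vals // tokens
    i = 8
    vals = vals * tokens
    vals = vals + speed[27]
    i = e - 47
    e = vals // 26 // (vals < 12)
    return speed

11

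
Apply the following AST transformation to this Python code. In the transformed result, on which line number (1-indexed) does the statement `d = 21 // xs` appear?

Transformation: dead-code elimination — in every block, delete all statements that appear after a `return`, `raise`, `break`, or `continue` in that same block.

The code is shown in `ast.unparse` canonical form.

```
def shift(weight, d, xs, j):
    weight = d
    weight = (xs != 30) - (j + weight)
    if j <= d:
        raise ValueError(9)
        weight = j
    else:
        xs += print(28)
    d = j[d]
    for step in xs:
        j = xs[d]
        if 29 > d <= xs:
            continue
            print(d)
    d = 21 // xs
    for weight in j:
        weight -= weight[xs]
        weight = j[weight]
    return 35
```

13

Transformed code:
def shift(weight, d, xs, j):
    weight = d
    weight = (xs != 30) - (j + weight)
    if j <= d:
        raise ValueError(9)
    else:
        xs += print(28)
    d = j[d]
    for step in xs:
        j = xs[d]
        if 29 > d <= xs:
            continue
    d = 21 // xs
    for weight in j:
        weight -= weight[xs]
        weight = j[weight]
    return 35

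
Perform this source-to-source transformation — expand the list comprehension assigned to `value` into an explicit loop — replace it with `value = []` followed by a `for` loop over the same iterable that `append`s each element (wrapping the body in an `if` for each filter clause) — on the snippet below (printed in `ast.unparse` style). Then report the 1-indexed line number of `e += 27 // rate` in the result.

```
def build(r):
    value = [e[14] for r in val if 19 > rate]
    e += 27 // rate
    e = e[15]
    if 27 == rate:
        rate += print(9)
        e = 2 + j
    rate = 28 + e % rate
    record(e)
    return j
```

Transformed code:
def build(r):
    value = []
    for r in val:
        if 19 > rate:
            value.append(e[14])
    e += 27 // rate
    e = e[15]
    if 27 == rate:
        rate += print(9)
        e = 2 + j
    rate = 28 + e % rate
    record(e)
    return j

6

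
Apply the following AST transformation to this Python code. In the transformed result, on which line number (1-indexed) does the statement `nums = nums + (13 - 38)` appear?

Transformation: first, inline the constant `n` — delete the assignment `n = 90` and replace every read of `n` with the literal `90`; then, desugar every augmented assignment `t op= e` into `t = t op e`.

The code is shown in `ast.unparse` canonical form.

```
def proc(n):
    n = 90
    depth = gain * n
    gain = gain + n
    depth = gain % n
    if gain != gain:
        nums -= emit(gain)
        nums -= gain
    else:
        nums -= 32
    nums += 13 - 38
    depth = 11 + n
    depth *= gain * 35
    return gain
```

Transformed code:
def proc(n):
    depth = gain * 90
    gain = gain + 90
    depth = gain % 90
    if gain != gain:
        nums = nums - emit(gain)
        nums = nums - gain
    else:
        nums = nums - 32
    nums = nums + (13 - 38)
    depth = 11 + 90
    depth = depth * (gain * 35)
    return gain

10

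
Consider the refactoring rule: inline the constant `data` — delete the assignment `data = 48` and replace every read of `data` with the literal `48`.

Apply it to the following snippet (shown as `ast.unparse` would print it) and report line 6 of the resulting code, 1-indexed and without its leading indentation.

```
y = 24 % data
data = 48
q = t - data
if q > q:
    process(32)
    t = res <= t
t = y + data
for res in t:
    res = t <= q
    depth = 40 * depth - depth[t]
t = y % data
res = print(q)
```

t = y + 48

Transformed code:
y = 24 % 48
q = t - 48
if q > q:
    process(32)
    t = res <= t
t = y + 48
for res in t:
    res = t <= q
    depth = 40 * depth - depth[t]
t = y % 48
res = print(q)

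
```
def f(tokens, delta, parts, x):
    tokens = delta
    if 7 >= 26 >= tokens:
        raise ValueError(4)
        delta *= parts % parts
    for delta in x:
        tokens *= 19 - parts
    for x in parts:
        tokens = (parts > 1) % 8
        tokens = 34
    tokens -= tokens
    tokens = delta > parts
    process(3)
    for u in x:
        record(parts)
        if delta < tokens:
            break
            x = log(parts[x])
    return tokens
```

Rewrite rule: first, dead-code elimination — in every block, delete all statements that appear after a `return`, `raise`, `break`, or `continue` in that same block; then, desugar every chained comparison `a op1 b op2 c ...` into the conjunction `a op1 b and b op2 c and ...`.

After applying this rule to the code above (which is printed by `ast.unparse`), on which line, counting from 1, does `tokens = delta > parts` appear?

11

Transformed code:
def f(tokens, delta, parts, x):
    tokens = delta
    if 7 >= 26 and 26 >= tokens:
        raise ValueError(4)
    for delta in x:
        tokens *= 19 - parts
    for x in parts:
        tokens = (parts > 1) % 8
        tokens = 34
    tokens -= tokens
    tokens = delta > parts
    process(3)
    for u in x:
        record(parts)
        if delta < tokens:
            break
    return tokens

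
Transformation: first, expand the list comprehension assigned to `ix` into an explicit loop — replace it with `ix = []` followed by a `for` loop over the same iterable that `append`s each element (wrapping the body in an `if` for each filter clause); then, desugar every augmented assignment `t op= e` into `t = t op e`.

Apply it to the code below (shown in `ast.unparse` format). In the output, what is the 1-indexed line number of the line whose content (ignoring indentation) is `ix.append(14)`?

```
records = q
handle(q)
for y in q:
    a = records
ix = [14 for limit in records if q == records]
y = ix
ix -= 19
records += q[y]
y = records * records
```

8

Transformed code:
records = q
handle(q)
for y in q:
    a = records
ix = []
for limit in records:
    if q == records:
        ix.append(14)
y = ix
ix = ix - 19
records = records + q[y]
y = records * records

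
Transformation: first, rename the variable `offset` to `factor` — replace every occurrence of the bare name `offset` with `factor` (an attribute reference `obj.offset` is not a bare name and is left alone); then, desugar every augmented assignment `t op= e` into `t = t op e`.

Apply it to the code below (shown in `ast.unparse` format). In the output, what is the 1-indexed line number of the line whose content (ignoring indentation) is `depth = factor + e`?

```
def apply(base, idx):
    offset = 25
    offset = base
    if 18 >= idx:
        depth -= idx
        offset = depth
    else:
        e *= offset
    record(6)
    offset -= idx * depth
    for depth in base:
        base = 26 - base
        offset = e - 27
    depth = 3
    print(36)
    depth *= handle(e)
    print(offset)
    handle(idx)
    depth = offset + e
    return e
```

Transformed code:
def apply(base, idx):
    factor = 25
    factor = base
    if 18 >= idx:
        depth = depth - idx
        factor = depth
    else:
        e = e * factor
    record(6)
    factor = factor - idx * depth
    for depth in base:
        base = 26 - base
        factor = e - 27
    depth = 3
    print(36)
    depth = depth * handle(e)
    print(factor)
    handle(idx)
    depth = factor + e
    return e

19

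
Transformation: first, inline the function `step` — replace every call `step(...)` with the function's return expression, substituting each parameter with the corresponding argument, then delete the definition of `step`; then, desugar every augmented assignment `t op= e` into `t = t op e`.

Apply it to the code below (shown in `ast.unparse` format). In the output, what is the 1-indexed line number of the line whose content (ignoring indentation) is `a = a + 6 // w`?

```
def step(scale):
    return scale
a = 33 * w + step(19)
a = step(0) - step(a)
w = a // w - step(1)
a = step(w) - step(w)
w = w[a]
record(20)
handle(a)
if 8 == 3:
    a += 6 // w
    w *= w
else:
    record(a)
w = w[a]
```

9

Transformed code:
a = 33 * w + 19
a = 0 - a
w = a // w - 1
a = w - w
w = w[a]
record(20)
handle(a)
if 8 == 3:
    a = a + 6 // w
    w = w * w
else:
    record(a)
w = w[a]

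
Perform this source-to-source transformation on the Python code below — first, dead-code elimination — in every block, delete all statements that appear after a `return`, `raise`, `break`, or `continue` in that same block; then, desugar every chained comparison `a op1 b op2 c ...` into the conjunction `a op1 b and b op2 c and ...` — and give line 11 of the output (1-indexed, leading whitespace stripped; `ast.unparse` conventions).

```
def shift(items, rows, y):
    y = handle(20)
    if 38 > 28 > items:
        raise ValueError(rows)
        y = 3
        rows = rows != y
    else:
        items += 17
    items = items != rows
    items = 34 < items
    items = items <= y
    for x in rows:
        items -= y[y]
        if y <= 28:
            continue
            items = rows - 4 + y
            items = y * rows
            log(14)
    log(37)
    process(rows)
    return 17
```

items -= y[y]

Transformed code:
def shift(items, rows, y):
    y = handle(20)
    if 38 > 28 and 28 > items:
        raise ValueError(rows)
    else:
        items += 17
    items = items != rows
    items = 34 < items
    items = items <= y
    for x in rows:
        items -= y[y]
        if y <= 28:
            continue
    log(37)
    process(rows)
    return 17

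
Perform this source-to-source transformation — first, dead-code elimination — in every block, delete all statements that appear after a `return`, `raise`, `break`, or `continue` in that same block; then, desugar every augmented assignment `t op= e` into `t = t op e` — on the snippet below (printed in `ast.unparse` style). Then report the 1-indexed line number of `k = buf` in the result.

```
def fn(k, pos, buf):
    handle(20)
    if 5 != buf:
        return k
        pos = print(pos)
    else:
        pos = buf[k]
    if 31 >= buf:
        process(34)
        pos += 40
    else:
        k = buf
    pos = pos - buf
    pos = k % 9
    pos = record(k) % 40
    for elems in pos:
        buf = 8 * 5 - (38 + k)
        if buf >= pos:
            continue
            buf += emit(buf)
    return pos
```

Transformed code:
def fn(k, pos, buf):
    handle(20)
    if 5 != buf:
        return k
    else:
        pos = buf[k]
    if 31 >= buf:
        process(34)
        pos = pos + 40
    else:
        k = buf
    pos = pos - buf
    pos = k % 9
    pos = record(k) % 40
    for elems in pos:
        buf = 8 * 5 - (38 + k)
        if buf >= pos:
            continue
    return pos

11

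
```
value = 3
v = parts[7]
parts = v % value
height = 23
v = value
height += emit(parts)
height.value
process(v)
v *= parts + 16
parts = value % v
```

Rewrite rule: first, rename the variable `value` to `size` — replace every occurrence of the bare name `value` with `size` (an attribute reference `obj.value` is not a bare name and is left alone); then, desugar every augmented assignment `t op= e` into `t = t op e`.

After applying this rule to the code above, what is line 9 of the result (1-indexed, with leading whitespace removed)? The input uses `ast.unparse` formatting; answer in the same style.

Transformed code:
size = 3
v = parts[7]
parts = v % size
height = 23
v = size
height = height + emit(parts)
height.value
process(v)
v = v * (parts + 16)
parts = size % v

v = v * (parts + 16)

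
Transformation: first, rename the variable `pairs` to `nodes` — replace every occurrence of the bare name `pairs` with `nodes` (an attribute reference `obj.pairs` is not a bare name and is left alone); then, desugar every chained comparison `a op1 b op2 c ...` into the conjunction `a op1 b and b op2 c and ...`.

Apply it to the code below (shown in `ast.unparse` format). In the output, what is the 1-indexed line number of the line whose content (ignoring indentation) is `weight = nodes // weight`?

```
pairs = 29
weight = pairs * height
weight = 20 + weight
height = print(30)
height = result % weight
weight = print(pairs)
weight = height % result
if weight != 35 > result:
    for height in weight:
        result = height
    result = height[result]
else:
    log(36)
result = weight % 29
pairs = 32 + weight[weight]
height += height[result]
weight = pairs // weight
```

Transformed code:
nodes = 29
weight = nodes * height
weight = 20 + weight
height = print(30)
height = result % weight
weight = print(nodes)
weight = height % result
if weight != 35 and 35 > result:
    for height in weight:
        result = height
    result = height[result]
else:
    log(36)
result = weight % 29
nodes = 32 + weight[weight]
height += height[result]
weight = nodes // weight

17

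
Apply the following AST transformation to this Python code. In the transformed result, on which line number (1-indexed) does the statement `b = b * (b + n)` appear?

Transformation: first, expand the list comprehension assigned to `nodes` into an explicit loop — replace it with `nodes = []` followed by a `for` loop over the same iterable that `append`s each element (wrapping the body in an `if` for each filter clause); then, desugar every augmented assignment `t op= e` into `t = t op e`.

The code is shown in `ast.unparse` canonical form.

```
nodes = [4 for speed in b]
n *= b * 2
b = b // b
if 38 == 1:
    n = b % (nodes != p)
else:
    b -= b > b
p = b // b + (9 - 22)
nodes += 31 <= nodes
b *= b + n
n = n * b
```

Transformed code:
nodes = []
for speed in b:
    nodes.append(4)
n = n * (b * 2)
b = b // b
if 38 == 1:
    n = b % (nodes != p)
else:
    b = b - (b > b)
p = b // b + (9 - 22)
nodes = nodes + (31 <= nodes)
b = b * (b + n)
n = n * b

12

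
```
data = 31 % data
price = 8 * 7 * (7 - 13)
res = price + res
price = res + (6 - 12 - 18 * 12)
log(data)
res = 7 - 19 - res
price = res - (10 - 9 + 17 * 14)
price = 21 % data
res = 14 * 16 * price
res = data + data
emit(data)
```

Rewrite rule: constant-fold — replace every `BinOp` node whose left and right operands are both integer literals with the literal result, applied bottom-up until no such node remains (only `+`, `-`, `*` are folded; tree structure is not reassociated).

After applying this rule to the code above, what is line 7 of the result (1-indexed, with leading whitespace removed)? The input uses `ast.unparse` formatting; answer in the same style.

Transformed code:
data = 31 % data
price = -336
res = price + res
price = res + -222
log(data)
res = -12 - res
price = res - 239
price = 21 % data
res = 224 * price
res = data + data
emit(data)

price = res - 239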